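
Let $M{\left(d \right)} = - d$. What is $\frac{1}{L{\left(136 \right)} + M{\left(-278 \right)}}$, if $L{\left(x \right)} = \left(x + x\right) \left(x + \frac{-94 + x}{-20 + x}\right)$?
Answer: $\frac{29}{1083686} \approx 2.6761 \cdot 10^{-5}$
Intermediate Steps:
$L{\left(x \right)} = 2 x \left(x + \frac{-94 + x}{-20 + x}\right)$
$\frac{1}{L{\left(136 \right)} + M{\left(-278 \right)}} = \frac{1}{2 \cdot 136 \frac{1}{-20 + 136} \left(-94 + 136^{2} - 2584\right) - -278} = \frac{1}{2 \cdot 136 \cdot \frac{1}{116} \left(-94 + 18496 - 2584\right) + 278} = \frac{1}{2 \cdot 136 \cdot \frac{1}{116} \cdot 15818 + 278} = \frac{1}{\frac{1075624}{29} + 278} = \frac{1}{\frac{1083686}{29}} = \frac{29}{1083686}$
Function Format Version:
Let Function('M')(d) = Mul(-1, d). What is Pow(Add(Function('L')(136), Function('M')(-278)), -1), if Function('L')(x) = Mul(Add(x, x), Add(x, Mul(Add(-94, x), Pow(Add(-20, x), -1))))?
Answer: Rational(29, 1083686) ≈ 2.6761e-5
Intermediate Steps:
Function('L')(x) = Mul(2, x, Add(x, Mul(Pow(Add(-20, x), -1), Add(-94, x)))) (Function('L')(x) = Mul(Mul(2, x), Add(x, Mul(Pow(Add(-20, x), -1), Add(-94, x)))) = Mul(2, x, Add(x, Mul(Pow(Add(-20, x), -1), Add(-94, x)))))
Pow(Add(Function('L')(136), Function('M')(-278)), -1) = Pow(Add(Mul(2, 136, Pow(Add(-20, 136), -1), Add(-94, Pow(136, 2), Mul(-19, 136))), Mul(-1, -278)), -1) = Pow(Add(Mul(2, 136, Pow(116, -1), Add(-94, 18496, -2584)), 278), -1) = Pow(Add(Mul(2, 136, Rational(1, 116), 15818), 278), -1) = Pow(Add(Rational(1075624, 29), 278), -1) = Pow(Rational(1083686, 29), -1) = Rational(29, 1083686)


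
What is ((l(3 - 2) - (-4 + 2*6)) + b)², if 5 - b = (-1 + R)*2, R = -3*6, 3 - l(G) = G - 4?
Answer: 1681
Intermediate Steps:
l(G) = 7 - G (l(G) = 3 - (G - 4) = 3 - (-4 + G) = 3 + (4 - G) = 7 - G)
R = -18
b = 43 (b = 5 - (-1 - 18)*2 = 5 - (-19)*2 = 5 - 1*(-38) = 5 + 38 = 43)
((l(3 - 2) - (-4 + 2*6)) + b)² = (((7 - (3 - 2)) - (-4 + 2*6)) + 43)² = (((7 - 1*1) - (-4 + 12)) + 43)² = (((7 - 1) - 1*8) + 43)² = ((6 - 8) + 43)² = (-2 + 43)² = 41² = 1681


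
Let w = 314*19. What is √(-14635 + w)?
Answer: I*√8669 ≈ 93.107*I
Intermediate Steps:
w = 5966
√(-14635 + w) = √(-14635 + 5966) = √(-8669) = I*√8669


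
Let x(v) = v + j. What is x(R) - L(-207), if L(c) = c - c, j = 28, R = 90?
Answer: 118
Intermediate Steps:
x(v) = 28 + v (x(v) = v + 28 = 28 + v)
L(c) = 0
x(R) - L(-207) = (28 + 90) - 1*0 = 118 + 0 = 118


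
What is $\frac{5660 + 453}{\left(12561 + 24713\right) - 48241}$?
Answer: $- \frac{6113}{10967} \approx -0.5574$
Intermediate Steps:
$\frac{5660 + 453}{\left(12561 + 24713\right) - 48241} = \frac{6113}{37274 - 48241} = \frac{6113}{-10967} = 6113 \left(- \frac{1}{10967}\right) = - \frac{6113}{10967}$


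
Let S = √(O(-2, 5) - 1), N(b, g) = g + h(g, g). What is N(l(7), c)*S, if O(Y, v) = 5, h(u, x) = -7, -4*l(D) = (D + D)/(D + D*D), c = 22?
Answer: 30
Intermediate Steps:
l(D) = -D/(2*(D + D²)) (l(D) = -(D + D)/(4*(D + D*D)) = -2*D/(4*(D + D²)) = -D/(2*(D + D²)))
N(b, g) = -7 + g (N(b, g) = g - 7 = -7 + g)
S = 2 (S = √(5 - 1) = √4 = 2)
N(l(7), c)*S = (-7 + 22)*2 = 15*2 = 30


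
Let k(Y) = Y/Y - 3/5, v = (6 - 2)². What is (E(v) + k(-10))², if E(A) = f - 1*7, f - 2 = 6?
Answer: 49/25 ≈ 1.9600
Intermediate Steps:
v = 16 (v = 4² = 16)
k(Y) = ⅖ (k(Y) = 1 - 3*⅕ = 1 - ⅗ = ⅖)
f = 8 (f = 2 + 6 = 8)
E(A) = 1 (E(A) = 8 - 1*7 = 8 - 7 = 1)
(E(v) + k(-10))² = (1 + ⅖)² = (7/5)² = 49/25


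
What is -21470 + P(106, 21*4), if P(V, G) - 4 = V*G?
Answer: -12562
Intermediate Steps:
P(V, G) = 4 + G*V (P(V, G) = 4 + V*G = 4 + G*V)
-21470 + P(106, 21*4) = -21470 + (4 + (21*4)*106) = -21470 + (4 + 84*106) = -21470 + (4 + 8904) = -21470 + 8908 = -12562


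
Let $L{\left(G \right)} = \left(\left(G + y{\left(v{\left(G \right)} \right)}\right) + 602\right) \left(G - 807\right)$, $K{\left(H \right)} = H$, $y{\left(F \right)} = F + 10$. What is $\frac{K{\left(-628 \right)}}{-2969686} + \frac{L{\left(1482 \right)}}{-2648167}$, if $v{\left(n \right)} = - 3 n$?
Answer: $\frac{2358168271238}{3932112232781} \approx 0.59972$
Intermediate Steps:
$y{\left(F \right)} = 10 + F$
$L{\left(G \right)} = \left(-807 + G\right) \left(612 - 2 G\right)$ ($L{\left(G \right)} = \left(\left(G - \left(-10 + 3 G\right)\right) + 602\right) \left(G - 807\right) = \left(\left(10 - 2 G\right) + 602\right) \left(-807 + G\right) = \left(612 - 2 G\right) \left(-807 + G\right) = \left(-807 + G\right) \left(612 - 2 G\right)$)
$\frac{K{\left(-628 \right)}}{-2969686} + \frac{L{\left(1482 \right)}}{-2648167} = - \frac{628}{-2969686} + \frac{-493884 - 2 \cdot 1482^{2} + 2226 \cdot 1482}{-2648167} = \left(-628\right) \left(- \frac{1}{2969686}\right) + \left(-493884 - 4392648 + 3298932\right) \left(- \frac{1}{2648167}\right) = \frac{314}{1484843} + \left(-493884 - 4392648 + 3298932\right) \left(- \frac{1}{2648167}\right) = \frac{314}{1484843} - - \frac{1587600}{2648167} = \frac{314}{1484843} + \frac{1587600}{2648167} = \frac{2358168271238}{3932112232781}$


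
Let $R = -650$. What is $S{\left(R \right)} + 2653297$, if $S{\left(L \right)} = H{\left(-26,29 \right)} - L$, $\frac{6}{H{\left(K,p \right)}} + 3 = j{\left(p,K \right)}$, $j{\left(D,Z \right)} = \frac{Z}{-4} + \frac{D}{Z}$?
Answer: $\frac{82272435}{31} \approx 2.6539 \cdot 10^{6}$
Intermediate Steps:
$j{\left(D,Z \right)} = - \frac{Z}{4} + \frac{D}{Z}$ ($j{\left(D,Z \right)} = Z \left(- \frac{1}{4}\right) + \frac{D}{Z} = - \frac{Z}{4} + \frac{D}{Z}$)
$H{\left(K,p \right)} = \frac{6}{-3 - \frac{K}{4} + \frac{p}{K}}$ ($H{\left(K,p \right)} = \frac{6}{-3 - \left(\frac{K}{4} - \frac{p}{K}\right)} = \frac{6}{-3 - \frac{K}{4} + \frac{p}{K}}$)
$S{\left(L \right)} = \frac{78}{31} - L$ ($S{\left(L \right)} = \left(-24\right) \left(-26\right) \frac{1}{\left(-4\right) 29 - 26 \left(12 - 26\right)} - L = \left(-24\right) \left(-26\right) \frac{1}{-116 - -364} - L = \left(-24\right) \left(-26\right) \frac{1}{-116 + 364} - L = \left(-24\right) \left(-26\right) \frac{1}{248} - L = \frac{78}{31} - L$)
$S{\left(R \right)} + 2653297 = \left(\frac{78}{31} - -650\right) + 2653297 = \left(\frac{78}{31} + 650\right) + 2653297 = \frac{20228}{31} + 2653297 = \frac{82272435}{31}$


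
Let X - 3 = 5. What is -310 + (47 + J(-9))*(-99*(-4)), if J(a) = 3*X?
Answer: 27806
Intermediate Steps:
X = 8 (X = 3 + 5 = 8)
J(a) = 24 (J(a) = 3*8 = 24)
-310 + (47 + J(-9))*(-99*(-4)) = -310 + (47 + 24)*(-99*(-4)) = -310 + 71*396 = -310 + 28116 = 27806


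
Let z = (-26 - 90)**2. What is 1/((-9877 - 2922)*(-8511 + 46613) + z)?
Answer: -1/487654042 ≈ -2.0506e-9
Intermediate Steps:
z = 13456 (z = (-116)**2 = 13456)
1/((-9877 - 2922)*(-8511 + 46613) + z) = 1/((-9877 - 2922)*(-8511 + 46613) + 13456) = 1/(-12799*38102 + 13456) = 1/(-487667498 + 13456) = 1/(-487654042) = -1/487654042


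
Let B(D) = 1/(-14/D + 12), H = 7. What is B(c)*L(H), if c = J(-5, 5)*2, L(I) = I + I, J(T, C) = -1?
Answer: 14/19 ≈ 0.73684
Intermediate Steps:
L(I) = 2*I
c = -2 (c = -1*2 = -2)
B(D) = 1/(12 - 14/D)
B(c)*L(H) = ((½)*(-2)/(-7 + 6*(-2)))*(2*7) = ((½)*(-2)/(-7 - 12))*14 = ((½)*(-2)/(-19))*14 = ((½)*(-2)*(-1/19))*14 = (1/19)*14 = 14/19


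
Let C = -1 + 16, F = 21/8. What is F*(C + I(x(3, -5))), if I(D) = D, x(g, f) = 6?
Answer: 441/8 ≈ 55.125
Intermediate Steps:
F = 21/8 (F = 21*(⅛) = 21/8 ≈ 2.6250)
C = 15
F*(C + I(x(3, -5))) = 21*(15 + 6)/8 = (21/8)*21 = 441/8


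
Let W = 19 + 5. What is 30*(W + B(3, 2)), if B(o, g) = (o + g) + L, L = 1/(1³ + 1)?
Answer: 885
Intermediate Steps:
W = 24
L = ½ (L = 1/(1 + 1) = 1/2 = ½ ≈ 0.50000)
B(o, g) = ½ + g + o (B(o, g) = (o + g) + ½ = (g + o) + ½ = ½ + g + o)
30*(W + B(3, 2)) = 30*(24 + (½ + 2 + 3)) = 30*(24 + 11/2) = 30*(59/2) = 885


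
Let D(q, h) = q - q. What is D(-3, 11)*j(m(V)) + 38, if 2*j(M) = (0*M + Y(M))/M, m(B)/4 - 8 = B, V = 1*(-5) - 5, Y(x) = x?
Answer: 38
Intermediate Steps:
D(q, h) = 0
V = -10 (V = -5 - 5 = -10)
m(B) = 32 + 4*B
j(M) = ½ (j(M) = ((0*M + M)/M)/2 = ((0 + M)/M)/2 = (M/M)/2 = (½)*1 = ½)
D(-3, 11)*j(m(V)) + 38 = 0*(½) + 38 = 0 + 38 = 38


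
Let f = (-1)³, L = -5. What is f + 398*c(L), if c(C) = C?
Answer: -1991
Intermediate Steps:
f = -1
f + 398*c(L) = -1 + 398*(-5) = -1 - 1990 = -1991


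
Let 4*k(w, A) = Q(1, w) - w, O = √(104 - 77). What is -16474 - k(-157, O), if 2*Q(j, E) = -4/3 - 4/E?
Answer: -31110655/1884 ≈ -16513.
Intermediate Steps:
Q(j, E) = -⅔ - 2/E (Q(j, E) = (-4/3 - 4/E)/2 = -⅔ - 2/E)
O = 3*√3 (O = √27 = 3*√3 ≈ 5.1962)
k(w, A) = -⅙ - 1/(2*w) - w/4 (k(w, A) = ((-⅔ - 2/w) - w)/4 = (-⅔ - w - 2/w)/4 = -⅙ - 1/(2*w) - w/4)
-16474 - k(-157, O) = -16474 - (-⅙ - ½/(-157) - ¼*(-157)) = -16474 - (-⅙ - ½*(-1/157) + 157/4) = -16474 - (-⅙ + 1/314 + 157/4) = -16474 - 1*73639/1884 = -16474 - 73639/1884 = -31110655/1884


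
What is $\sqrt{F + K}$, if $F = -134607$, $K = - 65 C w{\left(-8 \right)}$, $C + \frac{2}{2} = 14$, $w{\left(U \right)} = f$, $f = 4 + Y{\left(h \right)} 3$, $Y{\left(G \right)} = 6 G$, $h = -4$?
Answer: $i \sqrt{77147} \approx 277.75 i$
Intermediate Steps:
$f = -68$ ($f = 4 + 6 \left(-4\right) 3 = 4 - 72 = -68$)
$w{\left(U \right)} = -68$
$C = 13$ ($C = -1 + 14 = 13$)
$K = 57460$ ($K = \left(-65\right) 13 \left(-68\right) = \left(-845\right) \left(-68\right) = 57460$)
$\sqrt{F + K} = \sqrt{-134607 + 57460} = \sqrt{-77147} = i \sqrt{77147}$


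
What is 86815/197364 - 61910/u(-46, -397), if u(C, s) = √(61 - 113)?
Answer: 86815/197364 + 30955*I*√13/13 ≈ 0.43987 + 8585.4*I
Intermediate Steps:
u(C, s) = 2*I*√13 (u(C, s) = √(-52) = 2*I*√13)
86815/197364 - 61910/u(-46, -397) = 86815/197364 - 61910*(-I*√13/26) = 86815*(1/197364) - (-30955)*I*√13/13 = 86815/197364 + 30955*I*√13/13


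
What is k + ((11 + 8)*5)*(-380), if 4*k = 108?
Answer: -36073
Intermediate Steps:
k = 27 (k = (¼)*108 = 27)
k + ((11 + 8)*5)*(-380) = 27 + ((11 + 8)*5)*(-380) = 27 + (19*5)*(-380) = 27 + 95*(-380) = 27 - 36100 = -36073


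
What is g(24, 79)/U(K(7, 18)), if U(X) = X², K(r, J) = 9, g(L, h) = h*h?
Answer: 6241/81 ≈ 77.049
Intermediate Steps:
g(L, h) = h²
g(24, 79)/U(K(7, 18)) = 79²/(9²) = 6241/81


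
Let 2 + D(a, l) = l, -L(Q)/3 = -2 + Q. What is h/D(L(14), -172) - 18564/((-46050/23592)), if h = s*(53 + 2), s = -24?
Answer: 2118504292/222575 ≈ 9518.2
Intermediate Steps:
L(Q) = 6 - 3*Q (L(Q) = -3*(-2 + Q) = 6 - 3*Q)
D(a, l) = -2 + l
h = -1320 (h = -24*(53 + 2) = -24*55 = -1320)
h/D(L(14), -172) - 18564/((-46050/23592)) = -1320/(-2 - 172) - 18564/((-46050/23592)) = -1320/(-174) - 18564/((-46050*1/23592)) = -1320*(-1/174) - 18564/(-7675/3932) = 220/29 - 18564*(-3932/7675) = 220/29 + 72993648/7675 = 2118504292/222575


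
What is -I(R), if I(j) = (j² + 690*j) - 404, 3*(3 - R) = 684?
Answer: 105029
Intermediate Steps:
R = -225 (R = 3 - ⅓*684 = 3 - 228 = -225)
I(j) = -404 + j² + 690*j
-I(R) = -(-404 + (-225)² + 690*(-225)) = -(-404 + 50625 - 155250) = -1*(-105029) = 105029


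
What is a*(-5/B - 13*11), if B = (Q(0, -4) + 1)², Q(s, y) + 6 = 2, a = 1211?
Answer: -1564612/9 ≈ -1.7385e+5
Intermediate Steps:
Q(s, y) = -4 (Q(s, y) = -6 + 2 = -4)
B = 9 (B = (-4 + 1)² = (-3)² = 9)
a*(-5/B - 13*11) = 1211*(-5/9 - 13*11) = 1211*(-5*⅑ - 143) = 1211*(-5/9 - 143) = 1211*(-1292/9) = -1564612/9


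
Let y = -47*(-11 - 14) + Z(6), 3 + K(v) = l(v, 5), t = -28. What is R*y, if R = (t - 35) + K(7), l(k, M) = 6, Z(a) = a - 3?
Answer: -70680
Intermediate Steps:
Z(a) = -3 + a
K(v) = 3 (K(v) = -3 + 6 = 3)
y = 1178 (y = -47*(-11 - 14) + (-3 + 6) = -47*(-25) + 3 = 1175 + 3 = 1178)
R = -60 (R = (-28 - 35) + 3 = -63 + 3 = -60)
R*y = -60*1178 = -70680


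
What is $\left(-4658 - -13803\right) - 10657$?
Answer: $-1512$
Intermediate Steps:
$\left(-4658 - -13803\right) - 10657 = \left(-4658 + 13803\right) - 10657 = 9145 - 10657 = -1512$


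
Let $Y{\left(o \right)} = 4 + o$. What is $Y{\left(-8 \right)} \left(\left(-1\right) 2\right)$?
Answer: $8$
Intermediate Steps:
$Y{\left(-8 \right)} \left(\left(-1\right) 2\right) = \left(4 - 8\right) \left(\left(-1\right) 2\right) = \left(-4\right) \left(-2\right) = 8$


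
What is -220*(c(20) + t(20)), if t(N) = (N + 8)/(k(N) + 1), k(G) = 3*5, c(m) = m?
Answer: -4785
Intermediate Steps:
k(G) = 15
t(N) = 1/2 + N/16 (t(N) = (N + 8)/(15 + 1) = (8 + N)/16 = (8 + N)*(1/16) = 1/2 + N/16)
-220*(c(20) + t(20)) = -220*(20 + (1/2 + (1/16)*20)) = -220*(20 + (1/2 + 5/4)) = -220*(20 + 7/4) = -220*87/4 = -4785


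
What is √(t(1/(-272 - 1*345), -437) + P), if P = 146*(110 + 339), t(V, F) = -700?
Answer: 3*√7206 ≈ 254.66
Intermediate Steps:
P = 65554 (P = 146*449 = 65554)
√(t(1/(-272 - 1*345), -437) + P) = √(-700 + 65554) = √64854 = 3*√7206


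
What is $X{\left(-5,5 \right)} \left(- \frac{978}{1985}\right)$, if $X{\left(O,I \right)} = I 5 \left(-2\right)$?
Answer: $\frac{9780}{397} \approx 24.635$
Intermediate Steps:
$X{\left(O,I \right)} = - 10 I$ ($X{\left(O,I \right)} = 5 I \left(-2\right) = - 10 I$)
$X{\left(-5,5 \right)} \left(- \frac{978}{1985}\right) = \left(-10\right) 5 \left(- \frac{978}{1985}\right) = - 50 \left(\left(-978\right) \frac{1}{1985}\right) = \left(-50\right) \left(- \frac{978}{1985}\right) = \frac{9780}{397}$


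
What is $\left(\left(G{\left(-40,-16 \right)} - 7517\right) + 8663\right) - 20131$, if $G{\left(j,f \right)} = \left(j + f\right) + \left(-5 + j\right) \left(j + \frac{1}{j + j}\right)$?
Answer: $- \frac{275847}{16} \approx -17240.0$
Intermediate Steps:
$G{\left(j,f \right)} = f + j + \left(-5 + j\right) \left(j + \frac{1}{2 j}\right)$ ($G{\left(j,f \right)} = \left(f + j\right) + \left(-5 + j\right) \left(j + \frac{1}{2 j}\right) = f + j + \left(-5 + j\right) \left(j + \frac{1}{2 j}\right)$)
$\left(\left(G{\left(-40,-16 \right)} - 7517\right) + 8663\right) - 20131 = \left(\left(\left(\frac{1}{2} - 16 + \left(-40\right)^{2} - -160 - \frac{5}{2 \left(-40\right)}\right) - 7517\right) + 8663\right) - 20131 = \left(\left(\left(\frac{1}{2} - 16 + 1600 + 160 - - \frac{1}{16}\right) - 7517\right) + 8663\right) - 20131 = \left(\left(\left(\frac{1}{2} - 16 + 1600 + 160 + \frac{1}{16}\right) - 7517\right) + 8663\right) - 20131 = \left(\left(\frac{27913}{16} - 7517\right) + 8663\right) - 20131 = \left(- \frac{92359}{16} + 8663\right) - 20131 = \frac{46249}{16} - 20131 = - \frac{275847}{16}$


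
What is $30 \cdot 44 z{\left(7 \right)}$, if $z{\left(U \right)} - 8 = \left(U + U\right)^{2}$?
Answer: $269280$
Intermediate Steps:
$z{\left(U \right)} = 8 + 4 U^{2}$ ($z{\left(U \right)} = 8 + \left(U + U\right)^{2} = 8 + \left(2 U\right)^{2} = 8 + 4 U^{2}$)
$30 \cdot 44 z{\left(7 \right)} = 30 \cdot 44 \left(8 + 4 \cdot 7^{2}\right) = 1320 \left(8 + 4 \cdot 49\right) = 1320 \left(8 + 196\right) = 1320 \cdot 204 = 269280$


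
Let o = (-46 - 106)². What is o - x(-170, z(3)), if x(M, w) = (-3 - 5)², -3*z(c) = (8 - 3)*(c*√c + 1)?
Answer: 23040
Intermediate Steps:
z(c) = -5/3 - 5*c^(3/2)/3 (z(c) = -(8 - 3)*(c*√c + 1)/3 = -5*(c^(3/2) + 1)/3 = -5*(1 + c^(3/2))/3 = -(5 + 5*c^(3/2))/3 = -5/3 - 5*c^(3/2)/3)
x(M, w) = 64 (x(M, w) = (-8)² = 64)
o = 23104 (o = (-152)² = 23104)
o - x(-170, z(3)) = 23104 - 1*64 = 23104 - 64 = 23040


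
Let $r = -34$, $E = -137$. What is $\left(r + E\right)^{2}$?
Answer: $29241$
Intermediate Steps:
$\left(r + E\right)^{2} = \left(-34 - 137\right)^{2} = \left(-171\right)^{2} = 29241$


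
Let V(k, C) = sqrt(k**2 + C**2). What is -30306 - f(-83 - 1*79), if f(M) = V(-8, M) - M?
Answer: -30468 - 2*sqrt(6577) ≈ -30630.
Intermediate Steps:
V(k, C) = sqrt(C**2 + k**2)
f(M) = sqrt(64 + M**2) - M (f(M) = sqrt(M**2 + (-8)**2) - M = sqrt(M**2 + 64) - M = sqrt(64 + M**2) - M)
-30306 - f(-83 - 1*79) = -30306 - (sqrt(64 + (-83 - 1*79)**2) - (-83 - 1*79)) = -30306 - (sqrt(64 + (-83 - 79)**2) - (-83 - 79)) = -30306 - (sqrt(64 + (-162)**2) - 1*(-162)) = -30306 - (sqrt(64 + 26244) + 162) = -30306 - (sqrt(26308) + 162) = -30306 - (2*sqrt(6577) + 162) = -30306 - (162 + 2*sqrt(6577)) = -30306 + (-162 - 2*sqrt(6577)) = -30468 - 2*sqrt(6577)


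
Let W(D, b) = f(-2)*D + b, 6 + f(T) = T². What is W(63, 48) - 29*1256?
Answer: -36502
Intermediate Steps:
f(T) = -6 + T²
W(D, b) = b - 2*D (W(D, b) = (-6 + (-2)²)*D + b = (-6 + 4)*D + b = -2*D + b = b - 2*D)
W(63, 48) - 29*1256 = (48 - 2*63) - 29*1256 = (48 - 126) - 1*36424 = -78 - 36424 = -36502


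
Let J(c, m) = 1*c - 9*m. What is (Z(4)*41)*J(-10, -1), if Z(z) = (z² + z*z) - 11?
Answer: -861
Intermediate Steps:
J(c, m) = c - 9*m
Z(z) = -11 + 2*z² (Z(z) = (z² + z²) - 11 = 2*z² - 11 = -11 + 2*z²)
(Z(4)*41)*J(-10, -1) = ((-11 + 2*4²)*41)*(-10 - 9*(-1)) = ((-11 + 2*16)*41)*(-10 + 9) = ((-11 + 32)*41)*(-1) = (21*41)*(-1) = 861*(-1) = -861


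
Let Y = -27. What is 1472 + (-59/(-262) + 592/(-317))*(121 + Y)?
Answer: 54716897/41527 ≈ 1317.6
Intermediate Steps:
1472 + (-59/(-262) + 592/(-317))*(121 + Y) = 1472 + (-59/(-262) + 592/(-317))*(121 - 27) = 1472 + (-59*(-1/262) + 592*(-1/317))*94 = 1472 + (59/262 - 592/317)*94 = 1472 - 136401/83054*94 = 1472 - 6410847/41527 = 54716897/41527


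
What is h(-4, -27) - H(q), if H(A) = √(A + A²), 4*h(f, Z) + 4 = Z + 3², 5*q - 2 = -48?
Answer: -11/2 - √1886/5 ≈ -14.186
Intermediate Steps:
q = -46/5 (q = ⅖ + (⅕)*(-48) = ⅖ - 48/5 = -46/5 ≈ -9.2000)
h(f, Z) = 5/4 + Z/4 (h(f, Z) = -1 + (Z + 3²)/4 = -1 + (Z + 9)/4 = -1 + (9 + Z)/4 = -1 + (9/4 + Z/4) = 5/4 + Z/4)
h(-4, -27) - H(q) = (5/4 + (¼)*(-27)) - √(-46*(1 - 46/5)/5) = (5/4 - 27/4) - √(-46/5*(-41/5)) = -11/2 - √(1886/25) = -11/2 - √1886/5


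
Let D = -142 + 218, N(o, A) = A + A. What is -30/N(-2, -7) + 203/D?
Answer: 2561/532 ≈ 4.8139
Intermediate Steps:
N(o, A) = 2*A
D = 76
-30/N(-2, -7) + 203/D = -30/(2*(-7)) + 203/76 = -30/(-14) + 203*(1/76) = -30*(-1/14) + 203/76 = 15/7 + 203/76 = 2561/532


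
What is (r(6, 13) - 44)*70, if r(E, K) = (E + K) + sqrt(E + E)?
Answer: -1750 + 140*sqrt(3) ≈ -1507.5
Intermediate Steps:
r(E, K) = E + K + sqrt(2)*sqrt(E) (r(E, K) = (E + K) + sqrt(2*E) = (E + K) + sqrt(2)*sqrt(E) = E + K + sqrt(2)*sqrt(E))
(r(6, 13) - 44)*70 = ((6 + 13 + sqrt(2)*sqrt(6)) - 44)*70 = ((6 + 13 + 2*sqrt(3)) - 44)*70 = ((19 + 2*sqrt(3)) - 44)*70 = (-25 + 2*sqrt(3))*70 = -1750 + 140*sqrt(3)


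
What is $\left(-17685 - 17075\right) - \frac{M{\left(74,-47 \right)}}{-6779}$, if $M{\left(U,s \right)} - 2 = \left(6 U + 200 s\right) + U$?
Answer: $- \frac{235646920}{6779} \approx -34761.0$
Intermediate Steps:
$M{\left(U,s \right)} = 2 + 7 U + 200 s$ ($M{\left(U,s \right)} = 2 + \left(\left(6 U + 200 s\right) + U\right) = 2 + \left(7 U + 200 s\right) = 2 + 7 U + 200 s$)
$\left(-17685 - 17075\right) - \frac{M{\left(74,-47 \right)}}{-6779} = \left(-17685 - 17075\right) - \frac{2 + 7 \cdot 74 + 200 \left(-47\right)}{-6779} = -34760 - \left(2 + 518 - 9400\right) \left(- \frac{1}{6779}\right) = -34760 - \left(-8880\right) \left(- \frac{1}{6779}\right) = -34760 - \frac{8880}{6779} = - \frac{235646920}{6779}$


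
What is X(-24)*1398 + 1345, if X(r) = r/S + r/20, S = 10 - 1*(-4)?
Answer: -95521/35 ≈ -2729.2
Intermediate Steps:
S = 14 (S = 10 + 4 = 14)
X(r) = 17*r/140 (X(r) = r/14 + r/20 = 17*r/140)
X(-24)*1398 + 1345 = ((17/140)*(-24))*1398 + 1345 = -102/35*1398 + 1345 = -142596/35 + 1345 = -95521/35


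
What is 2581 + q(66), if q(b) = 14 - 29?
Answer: 2566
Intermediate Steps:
q(b) = -15
2581 + q(66) = 2581 - 15 = 2566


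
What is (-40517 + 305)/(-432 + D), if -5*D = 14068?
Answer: 50265/4057 ≈ 12.390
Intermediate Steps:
D = -14068/5 (D = -⅕*14068 = -14068/5 ≈ -2813.6)
(-40517 + 305)/(-432 + D) = (-40517 + 305)/(-432 - 14068/5) = -40212/(-16228/5) = -40212*(-5/16228) = 50265/4057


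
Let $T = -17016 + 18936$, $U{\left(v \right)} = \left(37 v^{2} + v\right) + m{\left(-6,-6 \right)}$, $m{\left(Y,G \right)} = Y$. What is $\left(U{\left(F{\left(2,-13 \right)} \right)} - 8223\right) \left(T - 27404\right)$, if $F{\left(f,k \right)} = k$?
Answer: $50687676$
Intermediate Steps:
$U{\left(v \right)} = -6 + v + 37 v^{2}$ ($U{\left(v \right)} = \left(37 v^{2} + v\right) - 6 = \left(v + 37 v^{2}\right) - 6 = -6 + v + 37 v^{2}$)
$T = 1920$
$\left(U{\left(F{\left(2,-13 \right)} \right)} - 8223\right) \left(T - 27404\right) = \left(\left(-6 - 13 + 37 \left(-13\right)^{2}\right) - 8223\right) \left(1920 - 27404\right) = \left(\left(-6 - 13 + 37 \cdot 169\right) - 8223\right) \left(-25484\right) = \left(\left(-6 - 13 + 6253\right) - 8223\right) \left(-25484\right) = \left(6234 - 8223\right) \left(-25484\right) = \left(-1989\right) \left(-25484\right) = 50687676$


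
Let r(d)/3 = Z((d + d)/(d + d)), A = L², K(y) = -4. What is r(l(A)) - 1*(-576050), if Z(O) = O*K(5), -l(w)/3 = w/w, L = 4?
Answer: 576038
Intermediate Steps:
A = 16 (A = 4² = 16)
l(w) = -3 (l(w) = -3*w/w = -3*1 = -3)
Z(O) = -4*O (Z(O) = O*(-4) = -4*O)
r(d) = -12 (r(d) = 3*(-4*(d + d)/(d + d)) = 3*(-4*2*d/(2*d)) = 3*(-4*2*d*1/(2*d)) = 3*(-4*1) = 3*(-4) = -12)
r(l(A)) - 1*(-576050) = -12 - 1*(-576050) = -12 + 576050 = 576038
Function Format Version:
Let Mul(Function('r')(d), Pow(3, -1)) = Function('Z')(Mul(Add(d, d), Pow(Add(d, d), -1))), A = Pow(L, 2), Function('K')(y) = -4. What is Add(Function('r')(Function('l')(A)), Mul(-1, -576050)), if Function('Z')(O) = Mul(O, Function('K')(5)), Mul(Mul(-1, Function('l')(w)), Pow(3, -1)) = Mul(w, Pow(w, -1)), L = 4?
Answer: 576038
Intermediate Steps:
A = 16 (A = Pow(4, 2) = 16)
Function('l')(w) = -3 (Function('l')(w) = Mul(-3, Mul(w, Pow(w, -1))) = Mul(-3, 1) = -3)
Function('Z')(O) = Mul(-4, O) (Function('Z')(O) = Mul(O, -4) = Mul(-4, O))
Function('r')(d) = -12 (Function('r')(d) = Mul(3, Mul(-4, Mul(Add(d, d), Pow(Add(d, d), -1)))) = Mul(3, Mul(-4, Mul(Mul(2, d), Pow(Mul(2, d), -1)))) = Mul(3, Mul(-4, Mul(Mul(2, d), Mul(Rational(1, 2), Pow(d, -1))))) = Mul(3, Mul(-4, 1)) = Mul(3, -4) = -12)
Add(Function('r')(Function('l')(A)), Mul(-1, -576050)) = Add(-12, Mul(-1, -576050)) = Add(-12, 576050) = 576038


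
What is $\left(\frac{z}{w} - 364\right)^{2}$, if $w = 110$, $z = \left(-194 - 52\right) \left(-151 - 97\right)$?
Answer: $\frac{109914256}{3025} \approx 36335.0$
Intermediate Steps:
$z = 61008$ ($z = \left(-246\right) \left(-248\right) = 61008$)
$\left(\frac{z}{w} - 364\right)^{2} = \left(\frac{61008}{110} - 364\right)^{2} = \left(61008 \cdot \frac{1}{110} - 364\right)^{2} = \left(\frac{30504}{55} - 364\right)^{2} = \left(\frac{10484}{55}\right)^{2} = \frac{109914256}{3025}$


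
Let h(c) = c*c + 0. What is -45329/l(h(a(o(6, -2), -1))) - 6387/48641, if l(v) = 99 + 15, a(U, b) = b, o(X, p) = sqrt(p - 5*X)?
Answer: -2205576007/5545074 ≈ -397.75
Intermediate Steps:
h(c) = c**2 (h(c) = c**2 + 0 = c**2)
l(v) = 114
-45329/l(h(a(o(6, -2), -1))) - 6387/48641 = -45329/114 - 6387/48641 = -2205576007/5545074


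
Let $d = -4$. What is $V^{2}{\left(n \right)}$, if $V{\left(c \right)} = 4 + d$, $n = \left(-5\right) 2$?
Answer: $0$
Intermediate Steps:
$n = -10$
$V{\left(c \right)} = 0$ ($V{\left(c \right)} = 4 - 4 = 0$)
$V^{2}{\left(n \right)} = 0^{2} = 0$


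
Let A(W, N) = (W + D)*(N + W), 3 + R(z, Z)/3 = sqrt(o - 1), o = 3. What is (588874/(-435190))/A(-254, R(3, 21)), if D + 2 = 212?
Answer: -7039721/60187647380 - 80301*sqrt(2)/60187647380 ≈ -0.00011885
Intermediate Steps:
D = 210 (D = -2 + 212 = 210)
R(z, Z) = -9 + 3*sqrt(2) (R(z, Z) = -9 + 3*sqrt(3 - 1) = -9 + 3*sqrt(2))
A(W, N) = (210 + W)*(N + W) (A(W, N) = (W + 210)*(N + W) = (210 + W)*(N + W))
(588874/(-435190))/A(-254, R(3, 21)) = (588874/(-435190))/((-254)**2 + 210*(-9 + 3*sqrt(2)) + 210*(-254) + (-9 + 3*sqrt(2))*(-254)) = (588874*(-1/435190))/(64516 + (-1890 + 630*sqrt(2)) - 53340 + (2286 - 762*sqrt(2))) = -294437/(217595*(11572 - 132*sqrt(2)))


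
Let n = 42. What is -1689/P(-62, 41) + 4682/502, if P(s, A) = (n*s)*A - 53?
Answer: 250482536/26811067 ≈ 9.3425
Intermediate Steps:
P(s, A) = -53 + 42*A*s (P(s, A) = (42*s)*A - 53 = 42*A*s - 53 = -53 + 42*A*s)
-1689/P(-62, 41) + 4682/502 = -1689/(-53 + 42*41*(-62)) + 4682/502 = -1689/(-53 - 106764) + 4682*(1/502) = -1689/(-106817) + 2341/251 = -1689*(-1/106817) + 2341/251 = 1689/106817 + 2341/251 = 250482536/26811067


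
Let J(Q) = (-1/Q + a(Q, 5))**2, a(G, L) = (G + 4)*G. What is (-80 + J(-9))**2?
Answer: 25076622736/6561 ≈ 3.8221e+6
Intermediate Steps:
a(G, L) = G*(4 + G) (a(G, L) = (4 + G)*G = G*(4 + G))
J(Q) = (-1/Q + Q*(4 + Q))**2
(-80 + J(-9))**2 = (-80 + (-1 + (-9)**2*(4 - 9))**2/(-9)**2)**2 = (-80 + (-1 + 81*(-5))**2/81)**2 = (-80 + (-1 - 405)**2/81)**2 = (-80 + (1/81)*(-406)**2)**2 = (-80 + (1/81)*164836)**2 = (-80 + 164836/81)**2 = (158356/81)**2 = 25076622736/6561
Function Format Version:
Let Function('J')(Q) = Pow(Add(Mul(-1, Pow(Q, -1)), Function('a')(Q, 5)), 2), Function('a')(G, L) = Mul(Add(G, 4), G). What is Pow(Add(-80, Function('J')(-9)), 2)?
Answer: Rational(25076622736, 6561) ≈ 3.8221e+6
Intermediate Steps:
Function('a')(G, L) = Mul(G, Add(4, G)) (Function('a')(G, L) = Mul(Add(4, G), G) = Mul(G, Add(4, G)))
Function('J')(Q) = Pow(Add(Mul(-1, Pow(Q, -1)), Mul(Q, Add(4, Q))), 2)
Pow(Add(-80, Function('J')(-9)), 2) = Pow(Add(-80, Mul(Pow(-9, -2), Pow(Add(-1, Mul(Pow(-9, 2), Add(4, -9))), 2))), 2) = Pow(Add(-80, Mul(Rational(1, 81), Pow(Add(-1, Mul(81, -5)), 2))), 2) = Pow(Add(-80, Mul(Rational(1, 81), Pow(Add(-1, -405), 2))), 2) = Pow(Add(-80, Mul(Rational(1, 81), Pow(-406, 2))), 2) = Pow(Add(-80, Mul(Rational(1, 81), 164836)), 2) = Pow(Add(-80, Rational(164836, 81)), 2) = Pow(Rational(158356, 81), 2) = Rational(25076622736, 6561)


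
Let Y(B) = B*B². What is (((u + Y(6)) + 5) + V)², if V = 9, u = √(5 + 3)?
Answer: 52908 + 920*√2 ≈ 54209.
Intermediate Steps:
Y(B) = B³
u = 2*√2 (u = √8 = 2*√2 ≈ 2.8284)
(((u + Y(6)) + 5) + V)² = (((2*√2 + 6³) + 5) + 9)² = (((2*√2 + 216) + 5) + 9)² = (((216 + 2*√2) + 5) + 9)² = ((221 + 2*√2) + 9)² = (230 + 2*√2)²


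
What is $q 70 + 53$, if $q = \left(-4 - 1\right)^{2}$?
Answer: $1803$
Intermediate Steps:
$q = 25$ ($q = \left(-5\right)^{2} = 25$)
$q 70 + 53 = 25 \cdot 70 + 53 = 1750 + 53 = 1803$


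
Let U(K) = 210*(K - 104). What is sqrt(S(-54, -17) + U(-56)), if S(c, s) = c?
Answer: I*sqrt(33654) ≈ 183.45*I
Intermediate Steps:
U(K) = -21840 + 210*K (U(K) = 210*(-104 + K) = -21840 + 210*K)
sqrt(S(-54, -17) + U(-56)) = sqrt(-54 + (-21840 + 210*(-56))) = sqrt(-54 + (-21840 - 11760)) = sqrt(-54 - 33600) = sqrt(-33654) = I*sqrt(33654)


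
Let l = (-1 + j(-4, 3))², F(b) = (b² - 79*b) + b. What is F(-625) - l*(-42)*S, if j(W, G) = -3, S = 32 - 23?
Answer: 445423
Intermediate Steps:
S = 9
F(b) = b² - 78*b
l = 16 (l = (-1 - 3)² = (-4)² = 16)
F(-625) - l*(-42)*S = -625*(-78 - 625) - 16*(-42)*9 = -625*(-703) - (-672)*9 = 439375 - 1*(-6048) = 439375 + 6048 = 445423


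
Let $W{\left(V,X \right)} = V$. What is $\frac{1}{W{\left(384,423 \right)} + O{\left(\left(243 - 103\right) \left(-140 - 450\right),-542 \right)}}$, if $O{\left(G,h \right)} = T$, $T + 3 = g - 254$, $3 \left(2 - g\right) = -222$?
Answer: $\frac{1}{203} \approx 0.0049261$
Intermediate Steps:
$g = 76$ ($g = 2 - -74 = 2 + 74 = 76$)
$T = -181$ ($T = -3 + \left(76 - 254\right) = -3 - 178 = -181$)
$O{\left(G,h \right)} = -181$
$\frac{1}{W{\left(384,423 \right)} + O{\left(\left(243 - 103\right) \left(-140 - 450\right),-542 \right)}} = \frac{1}{384 - 181} = \frac{1}{203}$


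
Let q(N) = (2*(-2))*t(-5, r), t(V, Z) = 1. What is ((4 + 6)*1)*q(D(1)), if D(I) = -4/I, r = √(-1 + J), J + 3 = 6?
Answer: -40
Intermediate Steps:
J = 3 (J = -3 + 6 = 3)
r = √2 (r = √(-1 + 3) = √2 ≈ 1.4142)
q(N) = -4 (q(N) = (2*(-2))*1 = -4*1 = -4)
((4 + 6)*1)*q(D(1)) = ((4 + 6)*1)*(-4) = (10*1)*(-4) = 10*(-4) = -40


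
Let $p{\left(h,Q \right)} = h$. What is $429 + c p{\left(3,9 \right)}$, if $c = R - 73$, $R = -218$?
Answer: $-444$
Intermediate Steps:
$c = -291$ ($c = -218 - 73 = -291$)
$429 + c p{\left(3,9 \right)} = 429 - 873 = -444$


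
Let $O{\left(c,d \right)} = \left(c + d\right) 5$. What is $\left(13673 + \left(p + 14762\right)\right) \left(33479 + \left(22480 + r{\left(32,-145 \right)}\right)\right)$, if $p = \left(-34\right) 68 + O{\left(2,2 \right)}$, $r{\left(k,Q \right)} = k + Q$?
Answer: $1459981978$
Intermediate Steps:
$O{\left(c,d \right)} = 5 c + 5 d$
$r{\left(k,Q \right)} = Q + k$
$p = -2292$ ($p = \left(-34\right) 68 + \left(5 \cdot 2 + 5 \cdot 2\right) = -2312 + \left(10 + 10\right) = -2312 + 20 = -2292$)
$\left(13673 + \left(p + 14762\right)\right) \left(33479 + \left(22480 + r{\left(32,-145 \right)}\right)\right) = \left(13673 + \left(-2292 + 14762\right)\right) \left(33479 + \left(22480 + \left(-145 + 32\right)\right)\right) = \left(13673 + 12470\right) \left(33479 + \left(22480 - 113\right)\right) = 26143 \left(33479 + 22367\right) = 26143 \cdot 55846 = 1459981978$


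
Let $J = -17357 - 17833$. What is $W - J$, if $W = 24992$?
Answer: $60182$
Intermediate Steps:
$J = -35190$ ($J = -17357 - 17833 = -35190$)
$W - J = 24992 - -35190 = 24992 + 35190 = 60182$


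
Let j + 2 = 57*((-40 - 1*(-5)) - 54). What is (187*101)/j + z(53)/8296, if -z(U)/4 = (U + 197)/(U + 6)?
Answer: -1156197696/310503725 ≈ -3.7236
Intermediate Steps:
j = -5075 (j = -2 + 57*((-40 - 1*(-5)) - 54) = -2 + 57*((-40 + 5) - 54) = -2 + 57*(-35 - 54) = -2 + 57*(-89) = -2 - 5073 = -5075)
z(U) = -4*(197 + U)/(6 + U) (z(U) = -4*(U + 197)/(U + 6) = -4*(197 + U)/(6 + U))
(187*101)/j + z(53)/8296 = (187*101)/(-5075) + (4*(-197 - 1*53)/(6 + 53))/8296 = 18887*(-1/5075) + (4*(-197 - 53)/59)*(1/8296) = -18887/5075 + (4*(1/59)*(-250))*(1/8296) = -18887/5075 - 1000/59*1/8296 = -18887/5075 - 125/61183 = -1156197696/310503725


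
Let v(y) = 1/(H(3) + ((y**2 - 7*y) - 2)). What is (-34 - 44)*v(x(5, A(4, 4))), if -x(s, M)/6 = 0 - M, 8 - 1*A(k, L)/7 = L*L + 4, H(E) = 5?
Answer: -26/85849 ≈ -0.00030286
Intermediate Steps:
A(k, L) = 28 - 7*L**2 (A(k, L) = 56 - 7*(L*L + 4) = 56 - 7*(L**2 + 4) = 56 - 7*(4 + L**2) = 56 + (-28 - 7*L**2) = 28 - 7*L**2)
x(s, M) = 6*M (x(s, M) = -6*(0 - M) = -(-6)*M = 6*M)
v(y) = 1/(3 + y**2 - 7*y) (v(y) = 1/(5 + ((y**2 - 7*y) - 2)) = 1/(5 + (-2 + y**2 - 7*y)) = 1/(3 + y**2 - 7*y))
(-34 - 44)*v(x(5, A(4, 4))) = (-34 - 44)/(3 + (6*(28 - 7*4**2))**2 - 42*(28 - 7*4**2)) = -78/(3 + (6*(28 - 7*16))**2 - 42*(28 - 7*16)) = -78/(3 + (6*(28 - 112))**2 - 42*(28 - 112)) = -78/(3 + (6*(-84))**2 - 42*(-84)) = -78/(3 + (-504)**2 - 7*(-504)) = -78/(3 + 254016 + 3528) = -78/257547 = -78*1/257547 = -26/85849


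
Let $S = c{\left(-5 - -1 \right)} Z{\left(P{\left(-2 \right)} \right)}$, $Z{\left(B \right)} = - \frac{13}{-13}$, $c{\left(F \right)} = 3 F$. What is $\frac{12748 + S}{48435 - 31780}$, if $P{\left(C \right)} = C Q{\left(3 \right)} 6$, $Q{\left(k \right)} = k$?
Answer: $\frac{12736}{16655} \approx 0.7647$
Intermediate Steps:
$P{\left(C \right)} = 18 C$ ($P{\left(C \right)} = C 3 \cdot 6 = 3 C 6 = 18 C$)
$Z{\left(B \right)} = 1$ ($Z{\left(B \right)} = \left(-13\right) \left(- \frac{1}{13}\right) = 1$)
$S = -12$ ($S = 3 \left(-5 - -1\right) 1 = 3 \left(-5 + 1\right) 1 = 3 \left(-4\right) 1 = \left(-12\right) 1 = -12$)
$\frac{12748 + S}{48435 - 31780} = \frac{12748 - 12}{48435 - 31780} = \frac{12736}{16655}$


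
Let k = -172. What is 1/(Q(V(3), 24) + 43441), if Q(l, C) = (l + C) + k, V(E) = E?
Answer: 1/43296 ≈ 2.3097e-5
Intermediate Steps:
Q(l, C) = -172 + C + l (Q(l, C) = (l + C) - 172 = (C + l) - 172 = -172 + C + l)
1/(Q(V(3), 24) + 43441) = 1/((-172 + 24 + 3) + 43441) = 1/(-145 + 43441) = 1/43296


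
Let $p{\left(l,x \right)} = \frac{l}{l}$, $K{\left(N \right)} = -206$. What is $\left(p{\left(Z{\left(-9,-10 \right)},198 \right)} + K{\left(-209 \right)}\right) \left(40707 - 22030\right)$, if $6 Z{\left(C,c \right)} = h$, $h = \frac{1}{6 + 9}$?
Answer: $-3828785$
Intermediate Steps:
$h = \frac{1}{15} \approx 0.066667$
$Z{\left(C,c \right)} = \frac{1}{90}$ ($Z{\left(C,c \right)} = \frac{1}{6} \cdot \frac{1}{15} = \frac{1}{90}$)
$p{\left(l,x \right)} = 1$
$\left(p{\left(Z{\left(-9,-10 \right)},198 \right)} + K{\left(-209 \right)}\right) \left(40707 - 22030\right) = \left(1 - 206\right) \left(40707 - 22030\right) = \left(-205\right) 18677 = -3828785$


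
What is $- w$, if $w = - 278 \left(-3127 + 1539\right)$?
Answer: $-441464$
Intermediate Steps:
$w = 441464$ ($w = \left(-278\right) \left(-1588\right) = 441464$)
$- w = \left(-1\right) 441464 = -441464$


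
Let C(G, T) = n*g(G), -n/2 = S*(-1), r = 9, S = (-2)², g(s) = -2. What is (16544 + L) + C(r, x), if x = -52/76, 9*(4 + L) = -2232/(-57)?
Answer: 942116/57 ≈ 16528.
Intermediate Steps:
S = 4
n = 8 (n = -8*(-1) = -2*(-4) = 8)
L = 20/57 (L = -4 + (-2232/(-57))/9 = -4 + (-2232*(-1/57))/9 = -4 + (⅑)*(744/19) = -4 + 248/57 = 20/57 ≈ 0.35088)
x = -13/19 (x = -52*1/76 = -13/19 ≈ -0.68421)
C(G, T) = -16 (C(G, T) = 8*(-2) = -16)
(16544 + L) + C(r, x) = (16544 + 20/57) - 16 = 943028/57 - 16 = 942116/57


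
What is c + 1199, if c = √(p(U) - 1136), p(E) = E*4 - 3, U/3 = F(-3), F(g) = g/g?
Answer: 1199 + 7*I*√23 ≈ 1199.0 + 33.571*I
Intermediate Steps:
F(g) = 1
U = 3 (U = 3*1 = 3)
p(E) = -3 + 4*E (p(E) = 4*E - 3 = -3 + 4*E)
c = 7*I*√23 (c = √((-3 + 4*3) - 1136) = √((-3 + 12) - 1136) = √(9 - 1136) = √(-1127) = 7*I*√23 ≈ 33.571*I)
c + 1199 = 7*I*√23 + 1199 = 1199 + 7*I*√23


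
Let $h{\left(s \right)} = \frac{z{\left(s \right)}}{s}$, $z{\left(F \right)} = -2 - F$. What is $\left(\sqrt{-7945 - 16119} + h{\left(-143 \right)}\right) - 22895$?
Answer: $- \frac{3274126}{143} + 16 i \sqrt{94} \approx -22896.0 + 155.13 i$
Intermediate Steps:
$h{\left(s \right)} = \frac{-2 - s}{s}$
$\left(\sqrt{-7945 - 16119} + h{\left(-143 \right)}\right) - 22895 = \left(\sqrt{-7945 - 16119} + \frac{-2 - -143}{-143}\right) - 22895 = \left(\sqrt{-24064} - \frac{-2 + 143}{143}\right) - 22895 = \left(16 i \sqrt{94} - \frac{141}{143}\right) - 22895 = \left(- \frac{141}{143} + 16 i \sqrt{94}\right) - 22895 = - \frac{3274126}{143} + 16 i \sqrt{94}$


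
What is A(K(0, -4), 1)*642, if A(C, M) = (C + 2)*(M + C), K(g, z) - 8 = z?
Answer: 19260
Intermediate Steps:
K(g, z) = 8 + z
A(C, M) = (2 + C)*(C + M)
A(K(0, -4), 1)*642 = ((8 - 4)² + 2*(8 - 4) + 2*1 + (8 - 4)*1)*642 = (4² + 2*4 + 2 + 4*1)*642 = (16 + 8 + 2 + 4)*642 = 30*642 = 19260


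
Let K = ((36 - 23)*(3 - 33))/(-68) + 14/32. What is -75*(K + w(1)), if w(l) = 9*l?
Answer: -309525/272 ≈ -1138.0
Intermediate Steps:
K = 1679/272 (K = (13*(-30))*(-1/68) + 14*(1/32) = -390*(-1/68) + 7/16 = 195/34 + 7/16 = 1679/272 ≈ 6.1728)
-75*(K + w(1)) = -75*(1679/272 + 9*1) = -75*(1679/272 + 9) = -75*4127/272 = -309525/272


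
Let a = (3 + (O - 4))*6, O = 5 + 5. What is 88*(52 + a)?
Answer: 9328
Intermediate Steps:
O = 10
a = 54 (a = (3 + (10 - 4))*6 = (3 + 6)*6 = 9*6 = 54)
88*(52 + a) = 88*(52 + 54) = 88*106 = 9328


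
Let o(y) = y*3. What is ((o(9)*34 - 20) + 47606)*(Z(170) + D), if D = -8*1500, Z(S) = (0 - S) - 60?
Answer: -593203920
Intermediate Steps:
o(y) = 3*y
Z(S) = -60 - S (Z(S) = -S - 60 = -60 - S)
D = -12000
((o(9)*34 - 20) + 47606)*(Z(170) + D) = (((3*9)*34 - 20) + 47606)*((-60 - 1*170) - 12000) = ((27*34 - 20) + 47606)*((-60 - 170) - 12000) = ((918 - 20) + 47606)*(-230 - 12000) = (898 + 47606)*(-12230) = 48504*(-12230) = -593203920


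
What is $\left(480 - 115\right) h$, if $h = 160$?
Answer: $58400$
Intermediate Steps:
$\left(480 - 115\right) h = \left(480 - 115\right) 160 = 365 \cdot 160 = 58400$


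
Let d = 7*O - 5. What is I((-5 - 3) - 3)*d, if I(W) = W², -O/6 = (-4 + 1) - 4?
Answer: 34969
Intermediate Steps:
O = 42 (O = -6*((-4 + 1) - 4) = -6*(-3 - 4) = -6*(-7) = 42)
d = 289 (d = 7*42 - 5 = 294 - 5 = 289)
I((-5 - 3) - 3)*d = ((-5 - 3) - 3)²*289 = (-8 - 3)²*289 = (-11)²*289 = 121*289 = 34969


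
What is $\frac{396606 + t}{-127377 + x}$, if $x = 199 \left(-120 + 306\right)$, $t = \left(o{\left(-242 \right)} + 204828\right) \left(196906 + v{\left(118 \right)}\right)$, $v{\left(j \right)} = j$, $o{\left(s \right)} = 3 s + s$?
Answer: $- \frac{3089669942}{6951} \approx -4.4449 \cdot 10^{5}$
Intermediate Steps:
$o{\left(s \right)} = 4 s$
$t = 40165312640$ ($t = \left(4 \left(-242\right) + 204828\right) \left(196906 + 118\right) = \left(-968 + 204828\right) 197024 = 203860 \cdot 197024 = 40165312640$)
$x = 37014$ ($x = 199 \cdot 186 = 37014$)
$\frac{396606 + t}{-127377 + x} = \frac{396606 + 40165312640}{-127377 + 37014} = \frac{40165709246}{-90363} = 40165709246 \left(- \frac{1}{90363}\right) = - \frac{3089669942}{6951}$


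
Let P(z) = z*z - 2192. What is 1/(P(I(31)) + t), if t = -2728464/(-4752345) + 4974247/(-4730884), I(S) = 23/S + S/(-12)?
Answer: -259271567987805360/567567906236682521993 ≈ -0.00045681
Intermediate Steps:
I(S) = 23/S - S/12 (I(S) = 23/S + S*(-1/12) = 23/S - S/12)
t = -3577097059013/7494264307660 (t = -2728464*(-1/4752345) + 4974247*(-1/4730884) = 909488/1584115 - 4974247/4730884 = -3577097059013/7494264307660 ≈ -0.47731)
P(z) = -2192 + z² (P(z) = z² - 2192 = -2192 + z²)
1/(P(I(31)) + t) = 1/((-2192 + (23/31 - 1/12*31)²) - 3577097059013/7494264307660) = 1/((-2192 + (23*(1/31) - 31/12)²) - 3577097059013/7494264307660) = 1/((-2192 + (23/31 - 31/12)²) - 3577097059013/7494264307660) = 1/((-2192 + (-685/372)²) - 3577097059013/7494264307660) = 1/((-2192 + 469225/138384) - 3577097059013/7494264307660) = 1/(-302868503/138384 - 3577097059013/7494264307660) = 1/(-567567906236682521993/259271567987805360) = -259271567987805360/567567906236682521993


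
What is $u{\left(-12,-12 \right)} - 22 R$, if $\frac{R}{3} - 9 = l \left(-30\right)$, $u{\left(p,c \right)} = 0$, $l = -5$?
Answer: $-10494$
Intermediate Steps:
$R = 477$ ($R = 27 + 3 \left(\left(-5\right) \left(-30\right)\right) = 27 + 3 \cdot 150 = 27 + 450 = 477$)
$u{\left(-12,-12 \right)} - 22 R = 0 - 10494 = -10494$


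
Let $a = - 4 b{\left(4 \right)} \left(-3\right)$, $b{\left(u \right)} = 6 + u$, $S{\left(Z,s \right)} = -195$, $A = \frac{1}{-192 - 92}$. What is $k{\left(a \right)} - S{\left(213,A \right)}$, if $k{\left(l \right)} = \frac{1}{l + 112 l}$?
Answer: $\frac{2644201}{13560} \approx 195.0$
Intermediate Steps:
$A = - \frac{1}{284}$ ($A = \frac{1}{-284} = - \frac{1}{284} \approx -0.0035211$)
$a = 120$ ($a = - 4 \left(6 + 4\right) \left(-3\right) = \left(-4\right) 10 \left(-3\right) = \left(-40\right) \left(-3\right) = 120$)
$k{\left(l \right)} = \frac{1}{113 l}$
$k{\left(a \right)} - S{\left(213,A \right)} = \frac{1}{113 \cdot 120} - -195 = \frac{1}{113} \cdot \frac{1}{120} + 195 = \frac{1}{13560} + 195 = \frac{2644201}{13560}$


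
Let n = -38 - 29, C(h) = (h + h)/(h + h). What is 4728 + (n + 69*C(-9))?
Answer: 4730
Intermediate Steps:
C(h) = 1 (C(h) = (2*h)/((2*h)) = (2*h)*(1/(2*h)) = 1)
n = -67
4728 + (n + 69*C(-9)) = 4728 + (-67 + 69*1) = 4728 + (-67 + 69) = 4728 + 2 = 4730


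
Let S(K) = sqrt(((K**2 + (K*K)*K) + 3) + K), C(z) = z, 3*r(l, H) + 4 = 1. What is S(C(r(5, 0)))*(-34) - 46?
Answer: -46 - 34*sqrt(2) ≈ -94.083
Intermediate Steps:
r(l, H) = -1 (r(l, H) = -4/3 + (1/3)*1 = -4/3 + 1/3 = -1)
S(K) = sqrt(3 + K + K**2 + K**3) (S(K) = sqrt(((K**2 + K**2*K) + 3) + K) = sqrt(((K**2 + K**3) + 3) + K) = sqrt((3 + K**2 + K**3) + K) = sqrt(3 + K + K**2 + K**3))
S(C(r(5, 0)))*(-34) - 46 = sqrt(3 - 1 + (-1)**2 + (-1)**3)*(-34) - 46 = sqrt(3 - 1 + 1 - 1)*(-34) - 46 = sqrt(2)*(-34) - 46 = -34*sqrt(2) - 46 = -46 - 34*sqrt(2)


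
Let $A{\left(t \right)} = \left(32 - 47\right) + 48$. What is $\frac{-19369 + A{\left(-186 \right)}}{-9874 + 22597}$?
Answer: $- \frac{19336}{12723} \approx -1.5198$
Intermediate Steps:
$A{\left(t \right)} = 33$ ($A{\left(t \right)} = -15 + 48 = 33$)
$\frac{-19369 + A{\left(-186 \right)}}{-9874 + 22597} = \frac{-19369 + 33}{-9874 + 22597} = - \frac{19336}{12723}$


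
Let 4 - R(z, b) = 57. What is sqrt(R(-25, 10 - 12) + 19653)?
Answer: 140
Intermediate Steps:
R(z, b) = -53 (R(z, b) = 4 - 1*57 = 4 - 57 = -53)
sqrt(R(-25, 10 - 12) + 19653) = sqrt(-53 + 19653) = sqrt(19600) = 140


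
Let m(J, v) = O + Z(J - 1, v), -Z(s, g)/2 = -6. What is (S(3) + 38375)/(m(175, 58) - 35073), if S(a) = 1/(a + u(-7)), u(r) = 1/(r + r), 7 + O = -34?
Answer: -1573389/1439182 ≈ -1.0933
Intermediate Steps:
O = -41 (O = -7 - 34 = -41)
u(r) = 1/(2*r)
Z(s, g) = 12 (Z(s, g) = -2*(-6) = 12)
S(a) = 1/(-1/14 + a) (S(a) = 1/(a + (1/2)/(-7)) = 1/(a + (1/2)*(-1/7)) = 1/(a - 1/14) = 1/(-1/14 + a))
m(J, v) = -29 (m(J, v) = -41 + 12 = -29)
(S(3) + 38375)/(m(175, 58) - 35073) = (14/(-1 + 14*3) + 38375)/(-29 - 35073) = (14/(-1 + 42) + 38375)/(-35102) = (14/41 + 38375)*(-1/35102) = (1573389/41)*(-1/35102) = -1573389/1439182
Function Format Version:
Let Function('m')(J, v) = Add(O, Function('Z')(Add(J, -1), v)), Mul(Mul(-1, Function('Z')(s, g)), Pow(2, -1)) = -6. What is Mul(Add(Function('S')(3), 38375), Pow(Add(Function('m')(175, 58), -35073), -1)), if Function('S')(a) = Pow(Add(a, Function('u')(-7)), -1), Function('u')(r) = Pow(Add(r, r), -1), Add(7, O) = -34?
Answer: Rational(-1573389, 1439182) ≈ -1.0933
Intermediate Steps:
O = -41 (O = Add(-7, -34) = -41)
Function('u')(r) = Mul(Rational(1, 2), Pow(r, -1)) (Function('u')(r) = Pow(Mul(2, r), -1) = Mul(Rational(1, 2), Pow(r, -1)))
Function('Z')(s, g) = 12 (Function('Z')(s, g) = Mul(-2, -6) = 12)
Function('S')(a) = Pow(Add(Rational(-1, 14), a), -1) (Function('S')(a) = Pow(Add(a, Mul(Rational(1, 2), Pow(-7, -1))), -1) = Pow(Add(a, Mul(Rational(1, 2), Rational(-1, 7))), -1) = Pow(Add(a, Rational(-1, 14)), -1) = Pow(Add(Rational(-1, 14), a), -1))
Function('m')(J, v) = -29 (Function('m')(J, v) = Add(-41, 12) = -29)
Mul(Add(Function('S')(3), 38375), Pow(Add(Function('m')(175, 58), -35073), -1)) = Mul(Add(Mul(14, Pow(Add(-1, Mul(14, 3)), -1)), 38375), Pow(Add(-29, -35073), -1)) = Mul(Add(Mul(14, Pow(Add(-1, 42), -1)), 38375), Pow(-35102, -1)) = Mul(Add(Mul(14, Pow(41, -1)), 38375), Rational(-1, 35102)) = Mul(Add(Mul(14, Rational(1, 41)), 38375), Rational(-1, 35102)) = Mul(Add(Rational(14, 41), 38375), Rational(-1, 35102)) = Mul(Rational(1573389, 41), Rational(-1, 35102)) = Rational(-1573389, 1439182)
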